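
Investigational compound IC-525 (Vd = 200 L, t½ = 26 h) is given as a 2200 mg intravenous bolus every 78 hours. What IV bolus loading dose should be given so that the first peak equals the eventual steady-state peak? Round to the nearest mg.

f = (1/2)^(78/26) ≈ 0.125000; accumulation ratio R = 1/(1−f) ≈ 1.14286.
Loading dose to hit Cmax,ss on first dose: D_load = D_maint·R ≈ 2200 × 1.14286 ≈ 2514.29 mg.

2514 mg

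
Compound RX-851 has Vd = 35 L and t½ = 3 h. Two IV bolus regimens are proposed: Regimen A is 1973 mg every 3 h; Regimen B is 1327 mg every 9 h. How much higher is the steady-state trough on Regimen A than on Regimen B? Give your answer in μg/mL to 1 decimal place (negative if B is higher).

51.0 μg/mL

Regimen A: f = (1/2)^(3/3) ≈ 0.5000; Cmin,ss = (1973/35)·f/(1−f) ≈ 56.371 μg/mL.
Regimen B: f = (1/2)^(9/3) ≈ 0.1250; Cmin,ss = (1327/35)·f/(1−f) ≈ 5.416 μg/mL.
Difference ≈ 56.371 − 5.416 ≈ 50.955 μg/mL.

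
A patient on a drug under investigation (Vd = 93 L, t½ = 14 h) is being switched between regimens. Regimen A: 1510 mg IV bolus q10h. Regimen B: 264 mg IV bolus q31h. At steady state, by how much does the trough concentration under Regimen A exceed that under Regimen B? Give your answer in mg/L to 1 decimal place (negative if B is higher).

24.6 mg/L

Regimen A: f = (1/2)^(10/14) ≈ 0.6095; Cmin,ss = (1510/93)·f/(1−f) ≈ 25.342 mg/L.
Regimen B: f = (1/2)^(31/14) ≈ 0.2155; Cmin,ss = (264/93)·f/(1−f) ≈ 0.780 mg/L.
Difference ≈ 25.342 − 0.780 ≈ 24.562 mg/L.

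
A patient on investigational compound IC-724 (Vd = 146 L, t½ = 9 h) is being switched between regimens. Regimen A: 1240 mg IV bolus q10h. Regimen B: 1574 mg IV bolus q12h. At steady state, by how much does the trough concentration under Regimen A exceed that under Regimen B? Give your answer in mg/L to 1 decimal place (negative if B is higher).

Regimen A: f = (1/2)^(10/9) ≈ 0.4629; Cmin,ss = (1240/146)·f/(1−f) ≈ 7.320 mg/L.
Regimen B: f = (1/2)^(12/9) ≈ 0.3969; Cmin,ss = (1574/146)·f/(1−f) ≈ 7.095 mg/L.
Difference ≈ 7.320 − 7.095 ≈ 0.225 mg/L.

0.2 mg/L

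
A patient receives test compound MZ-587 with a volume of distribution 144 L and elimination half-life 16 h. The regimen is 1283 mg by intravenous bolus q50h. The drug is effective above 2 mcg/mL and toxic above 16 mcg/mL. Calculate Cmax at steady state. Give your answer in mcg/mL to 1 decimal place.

k = ln2/t½ = ln2/16 ≈ 0.043322 h⁻¹; fraction remaining f = e^(−kτ) = e^(−0.043322×50) ≈ 0.1146.
Accumulation ratio R = 1/(1 − f) ≈ 1/0.8854 ≈ 1.1294.
Each bolus raises the concentration by D/Vd = 1283/144 ≈ 8.910 mcg/mL.
Cmax,ss = C₀/(1 − f) ≈ 8.910/0.8854 ≈ 10.063 mcg/mL.
Peak 10.1 mcg/mL vs MTC 16 mcg/mL: below toxic threshold.

10.1 mcg/mL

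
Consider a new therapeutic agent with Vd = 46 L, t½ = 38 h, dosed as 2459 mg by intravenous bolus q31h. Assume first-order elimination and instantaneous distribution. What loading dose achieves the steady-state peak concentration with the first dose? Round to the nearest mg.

5693 mg

f = (1/2)^(31/38) ≈ 0.568098; accumulation ratio R = 1/(1−f) ≈ 2.31534.
Loading dose to hit Cmax,ss on first dose: D_load = D_maint·R ≈ 2459 × 2.31534 ≈ 5693.42 mg.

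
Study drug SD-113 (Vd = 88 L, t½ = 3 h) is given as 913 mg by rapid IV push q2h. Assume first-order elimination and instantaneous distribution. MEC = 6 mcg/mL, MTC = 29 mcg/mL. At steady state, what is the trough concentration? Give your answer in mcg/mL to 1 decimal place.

τ/t½ = 2/3 ≈ 0.66667, so fraction remaining f = (1/2)^(2/3) ≈ 0.6300.
Accumulation ratio R = 1/(1 − f) ≈ 1/0.3700 ≈ 2.7027.
Each bolus raises the concentration by D/Vd = 913/88 ≈ 10.375 mcg/mL.
Steady-state peak Cmax,ss = C₀·R ≈ 10.375 × 2.7027 ≈ 28.041 mcg/mL.
Steady-state trough Cmin,ss = Cmax,ss·f ≈ 28.041 × 0.6300 ≈ 17.666 mcg/mL.
Trough 17.7 mcg/mL vs MEC 6 mcg/mL: adequate.

17.7 mcg/mL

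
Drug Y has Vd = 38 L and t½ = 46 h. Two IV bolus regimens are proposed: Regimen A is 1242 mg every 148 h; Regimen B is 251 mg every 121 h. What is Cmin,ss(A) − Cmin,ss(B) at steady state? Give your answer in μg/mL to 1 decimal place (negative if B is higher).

Regimen A: f = (1/2)^(148/46) ≈ 0.1075; Cmin,ss = (1242/38)·f/(1−f) ≈ 3.937 μg/mL.
Regimen B: f = (1/2)^(121/46) ≈ 0.1615; Cmin,ss = (251/38)·f/(1−f) ≈ 1.272 μg/mL.
Difference ≈ 3.937 − 1.272 ≈ 2.665 μg/mL.

2.7 μg/mL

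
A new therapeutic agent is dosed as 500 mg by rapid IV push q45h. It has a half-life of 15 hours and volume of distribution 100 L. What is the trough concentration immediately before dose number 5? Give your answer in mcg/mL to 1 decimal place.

0.7 mcg/mL

f = (1/2)^(τ/t½) = (1/2)^(45/15) ≈ 0.1250.
C₀ = D/Vd = 500/100 ≈ 5.000 mcg/mL.
Before the 5th dose, 4 doses have been given. Superposition: Cmin = C₀·(f + f² + … + f^4).
≈ 5.000 × (0.1250 + 0.0156 + 0.0020 + 0.0002) ≈ 5.000 × 0.1428 ≈ 0.714 mcg/mL.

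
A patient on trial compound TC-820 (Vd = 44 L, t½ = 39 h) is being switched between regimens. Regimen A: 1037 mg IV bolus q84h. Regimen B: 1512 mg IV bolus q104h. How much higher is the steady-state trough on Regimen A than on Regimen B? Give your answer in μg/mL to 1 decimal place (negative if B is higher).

0.4 μg/mL

Regimen A: f = (1/2)^(84/39) ≈ 0.2247; Cmin,ss = (1037/44)·f/(1−f) ≈ 6.831 μg/mL.
Regimen B: f = (1/2)^(104/39) ≈ 0.1575; Cmin,ss = (1512/44)·f/(1−f) ≈ 6.424 μg/mL.
Difference ≈ 6.831 − 6.424 ≈ 0.407 μg/mL.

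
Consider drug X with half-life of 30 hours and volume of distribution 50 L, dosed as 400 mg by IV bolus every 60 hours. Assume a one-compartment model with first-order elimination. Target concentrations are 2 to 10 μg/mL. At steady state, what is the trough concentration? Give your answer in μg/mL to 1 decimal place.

2.7 μg/mL

τ = 60 h = 2 half-lives, so f = (1/2)^2 = 0.25.
Accumulation ratio R = 1/(1 − f) = 1/0.75 = 4/3.
Single-dose peak C₀ = D/Vd = 400/50 = 8 μg/mL.
Steady-state peak Cmax,ss = C₀·R = 8 × 4/3 ≈ 10.667 μg/mL.
Steady-state trough Cmin,ss = Cmax,ss·f ≈ 10.667 × 0.25 ≈ 2.667 μg/mL.
Trough 2.7 μg/mL vs MEC 2 μg/mL: adequate.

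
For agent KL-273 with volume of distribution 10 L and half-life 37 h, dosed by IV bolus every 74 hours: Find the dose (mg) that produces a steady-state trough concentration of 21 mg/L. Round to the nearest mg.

630 mg

τ/t½ = 74/37 ≈ 2, so f = (1/2)^(74/37) ≈ 0.250000.
Cmin,ss = (D/Vd)·f/(1−f), so D = Cmin,ss·Vd·(1−f)/f.
D = 21 × 10 × (1−f)/f ≈ 21 × 10 × 3.00000 ≈ 630.00 mg.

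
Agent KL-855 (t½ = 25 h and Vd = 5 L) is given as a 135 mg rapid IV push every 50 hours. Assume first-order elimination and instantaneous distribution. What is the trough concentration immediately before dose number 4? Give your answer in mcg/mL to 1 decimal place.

8.9 mcg/mL

f = (1/2)^(τ/t½) = (1/2)^(50/25) ≈ 0.2500.
C₀ = D/Vd = 135/5 ≈ 27.000 mcg/mL.
Before the 4th dose, 3 doses have been given. Superposition: Cmin = C₀·(f + f² + … + f^3).
≈ 27.000 × (0.2500 + 0.0625 + 0.0156) ≈ 27.000 × 0.3281 ≈ 8.859 mcg/mL.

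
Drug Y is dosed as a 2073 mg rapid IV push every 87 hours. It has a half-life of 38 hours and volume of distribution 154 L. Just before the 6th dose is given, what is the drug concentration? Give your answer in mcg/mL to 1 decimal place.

3.5 mcg/mL

f = (1/2)^(τ/t½) = (1/2)^(87/38) ≈ 0.2046.
C₀ = D/Vd = 2073/154 ≈ 13.461 mcg/mL.
Before the 6th dose, 5 doses have been given. Superposition: Cmin = C₀·(f + f² + … + f^5).
≈ 13.461 × (0.2046 + 0.0419 + 0.0086 + 0.0018 + 0.0004) ≈ 13.461 × 0.2573 ≈ 3.464 mcg/mL.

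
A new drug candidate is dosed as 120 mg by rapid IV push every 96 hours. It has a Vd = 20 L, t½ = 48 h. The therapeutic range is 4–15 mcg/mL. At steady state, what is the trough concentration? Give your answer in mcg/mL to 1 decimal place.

The dosing interval is 2 half-lives, so f = 2^(−2) = 0.25.
Accumulation ratio R = 1/(1 − f) = 1/0.75 = 4/3.
Single-dose peak C₀ = D/Vd = 120/20 = 6 mcg/mL.
Steady-state peak Cmax,ss = C₀·R = 6 × 4/3 ≈ 8.000 mcg/mL.
Steady-state trough Cmin,ss = Cmax,ss·f ≈ 8.000 × 0.25 ≈ 2.000 mcg/mL.
Trough 2.0 mcg/mL vs MEC 4 mcg/mL: subtherapeutic.

2.0 mcg/mL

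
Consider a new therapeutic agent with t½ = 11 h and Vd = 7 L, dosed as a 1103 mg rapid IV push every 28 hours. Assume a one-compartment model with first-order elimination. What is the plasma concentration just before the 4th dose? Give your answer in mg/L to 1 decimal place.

32.4 mg/L

f = (1/2)^(τ/t½) = (1/2)^(28/11) ≈ 0.1713.
C₀ = D/Vd = 1103/7 ≈ 157.571 mg/L.
Before the 4th dose, 3 doses have been given. Superposition: Cmin = C₀·(f + f² + … + f^3).
≈ 157.571 × (0.1713 + 0.0293 + 0.0050) ≈ 157.571 × 0.2056 ≈ 32.397 mg/L.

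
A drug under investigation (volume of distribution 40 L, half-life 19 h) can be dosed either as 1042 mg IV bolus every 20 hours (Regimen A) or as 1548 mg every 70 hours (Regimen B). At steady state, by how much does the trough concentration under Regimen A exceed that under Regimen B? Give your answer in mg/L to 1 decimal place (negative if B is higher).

Regimen A: f = (1/2)^(20/19) ≈ 0.4821; Cmin,ss = (1042/40)·f/(1−f) ≈ 24.249 mg/L.
Regimen B: f = (1/2)^(70/19) ≈ 0.0778; Cmin,ss = (1548/40)·f/(1−f) ≈ 3.265 mg/L.
Difference ≈ 24.249 − 3.265 ≈ 20.984 mg/L.

21.0 mg/L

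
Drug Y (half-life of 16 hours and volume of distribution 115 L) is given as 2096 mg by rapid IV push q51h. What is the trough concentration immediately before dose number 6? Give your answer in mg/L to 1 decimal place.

2.2 mg/L

f = (1/2)^(τ/t½) = (1/2)^(51/16) ≈ 0.1098.
C₀ = D/Vd = 2096/115 ≈ 18.226 mg/L.
Before the 6th dose, 5 doses have been given. Superposition: Cmin = C₀·(f + f² + … + f^5).
≈ 18.226 × (0.1098 + 0.0121 + 0.0013 + 0.0001 + 0.0000) ≈ 18.226 × 0.1233 ≈ 2.247 mg/L.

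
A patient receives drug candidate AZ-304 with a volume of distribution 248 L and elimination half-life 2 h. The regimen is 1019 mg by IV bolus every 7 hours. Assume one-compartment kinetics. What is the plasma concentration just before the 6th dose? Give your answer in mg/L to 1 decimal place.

f = (1/2)^(τ/t½) = (1/2)^(7/2) ≈ 0.0884.
C₀ = D/Vd = 1019/248 ≈ 4.109 mg/L.
Before the 6th dose, 5 doses have been given. Superposition: Cmin = C₀·(f + f² + … + f^5).
≈ 4.109 × (0.0884 + 0.0078 + 0.0007 + 0.0001 + 0.0000) ≈ 4.109 × 0.0970 ≈ 0.399 mg/L.

0.4 mg/L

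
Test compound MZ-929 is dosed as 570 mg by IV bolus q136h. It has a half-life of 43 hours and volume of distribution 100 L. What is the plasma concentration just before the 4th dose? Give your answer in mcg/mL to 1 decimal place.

0.7 mcg/mL

f = (1/2)^(τ/t½) = (1/2)^(136/43) ≈ 0.1117.
C₀ = D/Vd = 570/100 ≈ 5.700 mcg/mL.
Before the 4th dose, 3 doses have been given. Superposition: Cmin = C₀·(f + f² + … + f^3).
≈ 5.700 × (0.1117 + 0.0125 + 0.0014) ≈ 5.700 × 0.1256 ≈ 0.716 mcg/mL.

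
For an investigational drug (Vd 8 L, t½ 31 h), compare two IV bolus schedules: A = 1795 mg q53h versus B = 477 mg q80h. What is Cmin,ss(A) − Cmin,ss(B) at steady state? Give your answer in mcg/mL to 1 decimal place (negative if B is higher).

Regimen A: f = (1/2)^(53/31) ≈ 0.3057; Cmin,ss = (1795/8)·f/(1−f) ≈ 98.792 mcg/mL.
Regimen B: f = (1/2)^(80/31) ≈ 0.1672; Cmin,ss = (477/8)·f/(1−f) ≈ 11.971 mcg/mL.
Difference ≈ 98.792 − 11.971 ≈ 86.821 mcg/mL.

86.8 mcg/mL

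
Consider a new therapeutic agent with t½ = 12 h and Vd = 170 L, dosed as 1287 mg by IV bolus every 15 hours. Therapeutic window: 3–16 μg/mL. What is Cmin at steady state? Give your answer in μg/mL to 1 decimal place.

5.5 μg/mL

Over one 15-h interval, 15/12 ≈ 1.25 half-lives elapse, leaving f ≈ 0.4204 of each dose.
At steady state, accumulation factor R = 1/(1 − e^(−kτ)) ≈ 1.7253.
Single-dose peak C₀ = D/Vd = 1287/170 ≈ 7.571 μg/mL.
Steady-state peak Cmax,ss = C₀·R ≈ 7.571 × 1.7253 ≈ 13.062 μg/mL.
Steady-state trough Cmin,ss = Cmax,ss·f ≈ 13.062 × 0.4204 ≈ 5.491 μg/mL.
Trough 5.5 μg/mL vs MEC 3 μg/mL: adequate.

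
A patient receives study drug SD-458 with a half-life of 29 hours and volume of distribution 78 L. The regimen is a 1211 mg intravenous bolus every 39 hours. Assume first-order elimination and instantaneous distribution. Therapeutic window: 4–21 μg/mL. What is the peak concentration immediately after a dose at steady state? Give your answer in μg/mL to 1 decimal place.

k = ln2/t½ = ln2/29 ≈ 0.023902 h⁻¹; fraction remaining f = e^(−kτ) = e^(−0.023902×39) ≈ 0.3937.
At steady state, accumulation factor R = 1/(1 − e^(−kτ)) ≈ 1.6493.
Each bolus raises the concentration by D/Vd = 1211/78 ≈ 15.526 μg/mL.
Cmax,ss = C₀/(1 − f) ≈ 15.526/0.6063 ≈ 25.608 μg/mL.
Peak 25.6 μg/mL vs MTC 21 μg/mL: exceeds toxic threshold.

25.6 μg/mL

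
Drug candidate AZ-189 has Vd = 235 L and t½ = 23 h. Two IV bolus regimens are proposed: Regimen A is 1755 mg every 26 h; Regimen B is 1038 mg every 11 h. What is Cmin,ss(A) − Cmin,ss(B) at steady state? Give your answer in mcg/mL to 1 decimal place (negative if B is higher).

-5.0 mcg/mL

Regimen A: f = (1/2)^(26/23) ≈ 0.4568; Cmin,ss = (1755/235)·f/(1−f) ≈ 6.280 mcg/mL.
Regimen B: f = (1/2)^(11/23) ≈ 0.7178; Cmin,ss = (1038/235)·f/(1−f) ≈ 11.235 mcg/mL.
Difference ≈ 6.280 − 11.235 ≈ -4.955 mcg/mL.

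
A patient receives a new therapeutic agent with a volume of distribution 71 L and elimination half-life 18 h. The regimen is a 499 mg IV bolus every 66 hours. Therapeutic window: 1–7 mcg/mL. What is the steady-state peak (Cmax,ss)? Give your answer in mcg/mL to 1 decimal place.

7.6 mcg/mL

Over one 66-h interval, 66/18 ≈ 3.6667 half-lives elapse, leaving f ≈ 0.0787 of each dose.
At steady state, accumulation factor R = 1/(1 − e^(−kτ)) ≈ 1.0854.
Single-dose peak C₀ = D/Vd = 499/71 ≈ 7.028 mcg/mL.
Steady-state peak Cmax,ss = C₀·R ≈ 7.028 × 1.0854 ≈ 7.628 mcg/mL.
Peak 7.6 mcg/mL vs MTC 7 mcg/mL: exceeds toxic threshold.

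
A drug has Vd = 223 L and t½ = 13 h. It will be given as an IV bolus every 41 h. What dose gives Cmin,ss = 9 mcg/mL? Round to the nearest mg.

τ/t½ = 41/13 ≈ 3.1538, so f = (1/2)^(41/13) ≈ 0.112356.
Cmin,ss = (D/Vd)·f/(1−f), so D = Cmin,ss·Vd·(1−f)/f.
D = 9 × 223 × (1−f)/f ≈ 9 × 223 × 7.90028 ≈ 15855.86 mg.

15856 mg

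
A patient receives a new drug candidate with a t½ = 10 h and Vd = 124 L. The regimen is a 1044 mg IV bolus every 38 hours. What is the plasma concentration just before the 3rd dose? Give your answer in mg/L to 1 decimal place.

0.6 mg/L

f = (1/2)^(τ/t½) = (1/2)^(38/10) ≈ 0.0718.
C₀ = D/Vd = 1044/124 ≈ 8.419 mg/L.
Before the 3rd dose, 2 doses have been given. Superposition: Cmin = C₀·(f + f²).
≈ 8.419 × (0.0718 + 0.0052) ≈ 8.419 × 0.0770 ≈ 0.648 mg/L.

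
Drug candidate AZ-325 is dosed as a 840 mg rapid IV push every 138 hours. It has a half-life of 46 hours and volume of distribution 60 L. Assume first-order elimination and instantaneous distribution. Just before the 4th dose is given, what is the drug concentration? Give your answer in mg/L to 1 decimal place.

2.0 mg/L

f = (1/2)^(τ/t½) = (1/2)^(138/46) ≈ 0.1250.
C₀ = D/Vd = 840/60 ≈ 14.000 mg/L.
Before the 4th dose, 3 doses have been given. Superposition: Cmin = C₀·(f + f² + … + f^3).
≈ 14.000 × (0.1250 + 0.0156 + 0.0020) ≈ 14.000 × 0.1426 ≈ 1.996 mg/L.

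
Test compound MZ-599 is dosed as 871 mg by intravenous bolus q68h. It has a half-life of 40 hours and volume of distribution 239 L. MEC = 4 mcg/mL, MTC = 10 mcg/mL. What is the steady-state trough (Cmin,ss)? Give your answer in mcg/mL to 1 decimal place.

k = ln2/t½ = ln2/40 ≈ 0.017329 h⁻¹; fraction remaining f = e^(−kτ) = e^(−0.017329×68) ≈ 0.3078.
Each bolus raises the concentration by D/Vd = 871/239 ≈ 3.644 mcg/mL.
Steady-state trough Cmin,ss = C₀·f/(1−f) ≈ 3.644 × 0.3078/0.6922 ≈ 1.620 mcg/mL.
Trough 1.6 mcg/mL vs MEC 4 mcg/mL: subtherapeutic.

1.6 mcg/mL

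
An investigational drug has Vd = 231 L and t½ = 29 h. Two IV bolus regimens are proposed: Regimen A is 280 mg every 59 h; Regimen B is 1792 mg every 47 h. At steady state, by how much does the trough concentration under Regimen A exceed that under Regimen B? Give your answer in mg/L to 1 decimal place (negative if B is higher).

-3.3 mg/L

Regimen A: f = (1/2)^(59/29) ≈ 0.2441; Cmin,ss = (280/231)·f/(1−f) ≈ 0.391 mg/L.
Regimen B: f = (1/2)^(47/29) ≈ 0.3252; Cmin,ss = (1792/231)·f/(1−f) ≈ 3.739 mg/L.
Difference ≈ 0.391 − 3.739 ≈ -3.348 mg/L.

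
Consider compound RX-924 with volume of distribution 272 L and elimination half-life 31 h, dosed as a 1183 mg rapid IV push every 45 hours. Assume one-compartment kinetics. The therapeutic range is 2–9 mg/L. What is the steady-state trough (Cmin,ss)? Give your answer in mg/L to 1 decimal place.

2.5 mg/L

k = ln2/t½ = ln2/31 ≈ 0.022360 h⁻¹; fraction remaining f = e^(−kτ) = e^(−0.022360×45) ≈ 0.3656.
Accumulation ratio R = 1/(1 − f) ≈ 1/0.6344 ≈ 1.5763.
Single-dose peak C₀ = D/Vd = 1183/272 ≈ 4.349 mg/L.
Cmax,ss = C₀/(1 − f) ≈ 4.349/0.6344 ≈ 6.855 mg/L.
Steady-state trough Cmin,ss = Cmax,ss·f ≈ 6.855 × 0.3656 ≈ 2.506 mg/L.
Trough 2.5 mg/L vs MEC 2 mg/L: adequate.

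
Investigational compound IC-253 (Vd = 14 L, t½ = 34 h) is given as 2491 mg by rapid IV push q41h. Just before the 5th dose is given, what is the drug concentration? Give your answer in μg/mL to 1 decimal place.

131.3 μg/mL

f = (1/2)^(τ/t½) = (1/2)^(41/34) ≈ 0.4335.
C₀ = D/Vd = 2491/14 ≈ 177.929 μg/mL.
Before the 5th dose, 4 doses have been given. Superposition: Cmin = C₀·(f + f² + … + f^4).
≈ 177.929 × (0.4335 + 0.1879 + 0.0815 + 0.0353) ≈ 177.929 × 0.7382 ≈ 131.347 μg/mL.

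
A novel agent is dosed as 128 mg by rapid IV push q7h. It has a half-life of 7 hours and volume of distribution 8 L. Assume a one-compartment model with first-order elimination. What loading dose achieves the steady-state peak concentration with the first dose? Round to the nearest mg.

f = (1/2)^(7/7) ≈ 0.500000; accumulation ratio R = 1/(1−f) ≈ 2.00000.
Loading dose to hit Cmax,ss on first dose: D_load = D_maint·R ≈ 128 × 2.00000 ≈ 256.00 mg.

256 mg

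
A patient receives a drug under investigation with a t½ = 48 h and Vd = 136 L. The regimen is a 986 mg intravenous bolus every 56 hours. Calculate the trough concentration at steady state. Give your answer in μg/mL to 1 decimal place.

Over one 56-h interval, 56/48 ≈ 1.1667 half-lives elapse, leaving f ≈ 0.4454 of each dose.
Accumulation ratio R = 1/(1 − f) ≈ 1/0.5546 ≈ 1.8031.
Each bolus raises the concentration by D/Vd = 986/136 ≈ 7.250 μg/mL.
Steady-state peak Cmax,ss = C₀·R ≈ 7.250 × 1.8031 ≈ 13.072 μg/mL.
One interval later, Cmin,ss = Cmax,ss·e^(−kτ) ≈ 13.072 × 0.4454 ≈ 5.822 μg/mL.

5.8 μg/mL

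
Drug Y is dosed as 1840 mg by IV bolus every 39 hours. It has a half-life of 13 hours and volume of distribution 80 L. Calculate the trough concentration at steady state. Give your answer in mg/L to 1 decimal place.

τ = 39 h = 3 half-lives, so f = (1/2)^3 = 0.125.
Accumulation ratio R = 1/(1 − f) = 1/0.875 = 8/7.
Single-dose peak C₀ = D/Vd = 1840/80 = 23 mg/L.
Steady-state peak Cmax,ss = C₀·R = 23 × 8/7 ≈ 26.286 mg/L.
Steady-state trough Cmin,ss = Cmax,ss·f ≈ 26.286 × 0.125 ≈ 3.286 mg/L.

3.3 mg/L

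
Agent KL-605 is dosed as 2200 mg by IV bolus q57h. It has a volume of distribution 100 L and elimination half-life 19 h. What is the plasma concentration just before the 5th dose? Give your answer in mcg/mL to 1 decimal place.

f = (1/2)^(τ/t½) = (1/2)^(57/19) ≈ 0.1250.
C₀ = D/Vd = 2200/100 ≈ 22.000 mcg/mL.
Before the 5th dose, 4 doses have been given. Superposition: Cmin = C₀·(f + f² + … + f^4).
≈ 22.000 × (0.1250 + 0.0156 + 0.0020 + 0.0002) ≈ 22.000 × 0.1428 ≈ 3.142 mcg/mL.

3.1 mcg/mL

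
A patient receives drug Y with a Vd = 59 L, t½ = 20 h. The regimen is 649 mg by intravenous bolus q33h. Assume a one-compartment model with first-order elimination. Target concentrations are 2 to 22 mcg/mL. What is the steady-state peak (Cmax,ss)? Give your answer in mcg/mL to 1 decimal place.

Over one 33-h interval, 33/20 ≈ 1.65 half-lives elapse, leaving f ≈ 0.3186 of each dose.
At steady state, accumulation factor R = 1/(1 − e^(−kτ)) ≈ 1.4676.
Single-dose peak C₀ = D/Vd = 649/59 ≈ 11.000 mcg/mL.
Steady-state peak Cmax,ss = C₀·R ≈ 11.000 × 1.4676 ≈ 16.144 mcg/mL.
Peak 16.1 mcg/mL vs MTC 22 mcg/mL: below toxic threshold.

16.1 mcg/mL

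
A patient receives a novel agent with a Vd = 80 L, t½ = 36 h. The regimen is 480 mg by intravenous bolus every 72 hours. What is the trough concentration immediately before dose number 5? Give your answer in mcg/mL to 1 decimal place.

2.0 mcg/mL

f = (1/2)^(τ/t½) = (1/2)^(72/36) ≈ 0.2500.
C₀ = D/Vd = 480/80 ≈ 6.000 mcg/mL.
Before the 5th dose, 4 doses have been given. Superposition: Cmin = C₀·(f + f² + … + f^4).
≈ 6.000 × (0.2500 + 0.0625 + 0.0156 + 0.0039) ≈ 6.000 × 0.3320 ≈ 1.992 mcg/mL.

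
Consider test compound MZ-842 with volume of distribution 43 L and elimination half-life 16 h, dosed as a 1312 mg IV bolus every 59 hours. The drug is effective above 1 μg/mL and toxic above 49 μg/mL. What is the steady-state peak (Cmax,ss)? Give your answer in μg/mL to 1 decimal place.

33.1 μg/mL

k = ln2/t½ = ln2/16 ≈ 0.043322 h⁻¹; fraction remaining f = e^(−kτ) = e^(−0.043322×59) ≈ 0.0776.
Accumulation ratio R = 1/(1 − f) ≈ 1/0.9224 ≈ 1.0841.
Each bolus raises the concentration by D/Vd = 1312/43 ≈ 30.512 μg/mL.
Steady-state peak Cmax,ss = C₀·R ≈ 30.512 × 1.0841 ≈ 33.078 μg/mL.
Peak 33.1 μg/mL vs MTC 49 μg/mL: below toxic threshold.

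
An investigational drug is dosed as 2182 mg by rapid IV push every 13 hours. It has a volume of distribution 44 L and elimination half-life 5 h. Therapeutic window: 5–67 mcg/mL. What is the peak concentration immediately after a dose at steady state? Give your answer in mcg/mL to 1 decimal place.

59.4 mcg/mL

Over one 13-h interval, 13/5 ≈ 2.6 half-lives elapse, leaving f ≈ 0.1649 of each dose.
At steady state, accumulation factor R = 1/(1 − e^(−kτ)) ≈ 1.1975.
Single-dose peak C₀ = D/Vd = 2182/44 ≈ 49.591 mcg/mL.
Steady-state peak Cmax,ss = C₀·R ≈ 49.591 × 1.1975 ≈ 59.385 mcg/mL.
Peak 59.4 mcg/mL vs MTC 67 mcg/mL: below toxic threshold.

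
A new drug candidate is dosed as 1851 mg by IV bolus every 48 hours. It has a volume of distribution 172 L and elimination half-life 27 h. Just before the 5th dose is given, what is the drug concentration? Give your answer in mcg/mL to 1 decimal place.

f = (1/2)^(τ/t½) = (1/2)^(48/27) ≈ 0.2916.
C₀ = D/Vd = 1851/172 ≈ 10.762 mcg/mL.
Before the 5th dose, 4 doses have been given. Superposition: Cmin = C₀·(f + f² + … + f^4).
≈ 10.762 × (0.2916 + 0.0850 + 0.0248 + 0.0072) ≈ 10.762 × 0.4086 ≈ 4.397 mcg/mL.

4.4 mcg/mL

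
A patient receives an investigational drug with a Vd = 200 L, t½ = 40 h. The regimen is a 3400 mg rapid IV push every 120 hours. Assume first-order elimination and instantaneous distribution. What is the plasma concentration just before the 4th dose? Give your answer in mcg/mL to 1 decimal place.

f = (1/2)^(τ/t½) = (1/2)^(120/40) ≈ 0.1250.
C₀ = D/Vd = 3400/200 ≈ 17.000 mcg/mL.
Before the 4th dose, 3 doses have been given. Superposition: Cmin = C₀·(f + f² + … + f^3).
≈ 17.000 × (0.1250 + 0.0156 + 0.0020) ≈ 17.000 × 0.1426 ≈ 2.424 mcg/mL.

2.4 mcg/mL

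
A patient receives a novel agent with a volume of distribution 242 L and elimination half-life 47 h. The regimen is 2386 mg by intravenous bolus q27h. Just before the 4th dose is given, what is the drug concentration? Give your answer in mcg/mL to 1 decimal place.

f = (1/2)^(τ/t½) = (1/2)^(27/47) ≈ 0.6715.
C₀ = D/Vd = 2386/242 ≈ 9.860 mcg/mL.
Before the 4th dose, 3 doses have been given. Superposition: Cmin = C₀·(f + f² + … + f^3).
≈ 9.860 × (0.6715 + 0.4509 + 0.3028) ≈ 9.860 × 1.4252 ≈ 14.052 mcg/mL.

14.1 mcg/mL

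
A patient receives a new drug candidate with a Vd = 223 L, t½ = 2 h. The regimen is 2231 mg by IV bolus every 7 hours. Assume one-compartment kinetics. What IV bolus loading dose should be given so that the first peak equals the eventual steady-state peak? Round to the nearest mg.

2447 mg

f = (1/2)^(7/2) ≈ 0.088388; accumulation ratio R = 1/(1−f) ≈ 1.09696.
Loading dose to hit Cmax,ss on first dose: D_load = D_maint·R ≈ 2231 × 1.09696 ≈ 2447.32 mg.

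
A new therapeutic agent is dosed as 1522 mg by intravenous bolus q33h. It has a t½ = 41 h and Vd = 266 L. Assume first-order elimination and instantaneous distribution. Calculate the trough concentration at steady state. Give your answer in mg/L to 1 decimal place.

τ/t½ = 33/41 ≈ 0.80488, so fraction remaining f = (1/2)^(33/41) ≈ 0.5724.
Each bolus raises the concentration by D/Vd = 1522/266 ≈ 5.722 mg/L.
Steady-state trough Cmin,ss = C₀·f/(1−f) ≈ 5.722 × 0.5724/0.4276 ≈ 7.660 mg/L.

7.7 mg/L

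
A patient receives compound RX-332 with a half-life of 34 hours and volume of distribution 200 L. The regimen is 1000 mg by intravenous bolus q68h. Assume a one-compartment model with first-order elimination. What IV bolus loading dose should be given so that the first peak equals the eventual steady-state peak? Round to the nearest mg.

f = (1/2)^(68/34) ≈ 0.250000; accumulation ratio R = 1/(1−f) ≈ 1.33333.
Loading dose to hit Cmax,ss on first dose: D_load = D_maint·R ≈ 1000 × 1.33333 ≈ 1333.33 mg.

1333 mg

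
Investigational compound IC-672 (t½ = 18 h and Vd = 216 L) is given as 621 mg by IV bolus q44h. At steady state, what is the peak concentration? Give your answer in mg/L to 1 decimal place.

3.5 mg/L

k = ln2/t½ = ln2/18 ≈ 0.038508 h⁻¹; fraction remaining f = e^(−kτ) = e^(−0.038508×44) ≈ 0.1837.
Accumulation ratio R = 1/(1 − f) ≈ 1/0.8163 ≈ 1.2250.
Each bolus raises the concentration by D/Vd = 621/216 ≈ 2.875 mg/L.
Steady-state peak Cmax,ss = C₀·R ≈ 2.875 × 1.2250 ≈ 3.522 mg/L.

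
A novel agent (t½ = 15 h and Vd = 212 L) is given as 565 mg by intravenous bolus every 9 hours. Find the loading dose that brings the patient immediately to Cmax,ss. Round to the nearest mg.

f = (1/2)^(9/15) ≈ 0.659754; accumulation ratio R = 1/(1−f) ≈ 2.93905.
Loading dose to hit Cmax,ss on first dose: D_load = D_maint·R ≈ 565 × 2.93905 ≈ 1660.56 mg.

1661 mg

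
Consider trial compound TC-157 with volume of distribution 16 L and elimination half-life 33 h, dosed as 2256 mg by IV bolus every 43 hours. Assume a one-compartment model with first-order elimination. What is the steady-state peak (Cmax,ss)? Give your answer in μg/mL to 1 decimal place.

237.1 μg/mL

τ/t½ = 43/33 ≈ 1.303, so fraction remaining f = (1/2)^(43/33) ≈ 0.4053.
At steady state, accumulation factor R = 1/(1 − e^(−kτ)) ≈ 1.6815.
Each bolus raises the concentration by D/Vd = 2256/16 ≈ 141.000 μg/mL.
Steady-state peak Cmax,ss = C₀·R ≈ 141.000 × 1.6815 ≈ 237.091 μg/mL.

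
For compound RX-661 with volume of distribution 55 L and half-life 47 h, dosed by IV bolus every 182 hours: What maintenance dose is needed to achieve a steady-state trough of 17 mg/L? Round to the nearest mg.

τ/t½ = 182/47 ≈ 3.8723, so f = (1/2)^(182/47) ≈ 0.068282.
Cmin,ss = (D/Vd)·f/(1−f), so D = Cmin,ss·Vd·(1−f)/f.
D = 17 × 55 × (1−f)/f ≈ 17 × 55 × 13.64515 ≈ 12758.22 mg.

12758 mg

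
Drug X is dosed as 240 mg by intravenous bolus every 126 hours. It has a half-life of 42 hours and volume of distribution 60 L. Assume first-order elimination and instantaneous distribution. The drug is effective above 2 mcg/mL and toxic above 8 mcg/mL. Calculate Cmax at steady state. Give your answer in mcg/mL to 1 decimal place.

4.6 mcg/mL

τ = 126 h = 3 half-lives, so f = (1/2)^3 = 0.125.
At steady state, R = 1/(1 − 0.125) = 8/7.
Single-dose peak C₀ = D/Vd = 240/60 = 4 mcg/mL.
Steady-state peak Cmax,ss = C₀·R = 4 × 8/7 ≈ 4.571 mcg/mL.
Peak 4.6 mcg/mL vs MTC 8 mcg/mL: below toxic threshold.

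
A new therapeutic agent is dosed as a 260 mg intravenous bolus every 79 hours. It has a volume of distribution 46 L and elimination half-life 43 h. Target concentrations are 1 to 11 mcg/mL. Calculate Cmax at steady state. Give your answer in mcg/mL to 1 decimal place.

7.8 mcg/mL

Over one 79-h interval, 79/43 ≈ 1.8372 half-lives elapse, leaving f ≈ 0.2799 of each dose.
At steady state, accumulation factor R = 1/(1 − e^(−kτ)) ≈ 1.3887.
Each bolus raises the concentration by D/Vd = 260/46 ≈ 5.652 mcg/mL.
Steady-state peak Cmax,ss = C₀·R ≈ 5.652 × 1.3887 ≈ 7.849 mcg/mL.
Peak 7.8 mcg/mL vs MTC 11 mcg/mL: below toxic threshold.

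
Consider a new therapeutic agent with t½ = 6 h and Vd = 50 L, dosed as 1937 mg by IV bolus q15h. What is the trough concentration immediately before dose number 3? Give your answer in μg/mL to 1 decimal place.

8.1 μg/mL

f = (1/2)^(τ/t½) = (1/2)^(15/6) ≈ 0.1768.
C₀ = D/Vd = 1937/50 ≈ 38.740 μg/mL.
Before the 3rd dose, 2 doses have been given. Superposition: Cmin = C₀·(f + f²).
≈ 38.740 × (0.1768 + 0.0313) ≈ 38.740 × 0.2081 ≈ 8.062 μg/mL.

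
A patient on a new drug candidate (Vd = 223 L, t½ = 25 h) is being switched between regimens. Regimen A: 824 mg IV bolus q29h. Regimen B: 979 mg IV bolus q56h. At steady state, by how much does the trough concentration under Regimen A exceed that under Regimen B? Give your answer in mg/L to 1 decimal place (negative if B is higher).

Regimen A: f = (1/2)^(29/25) ≈ 0.4475; Cmin,ss = (824/223)·f/(1−f) ≈ 2.993 mg/L.
Regimen B: f = (1/2)^(56/25) ≈ 0.2117; Cmin,ss = (979/223)·f/(1−f) ≈ 1.179 mg/L.
Difference ≈ 2.993 − 1.179 ≈ 1.814 mg/L.

1.8 mg/L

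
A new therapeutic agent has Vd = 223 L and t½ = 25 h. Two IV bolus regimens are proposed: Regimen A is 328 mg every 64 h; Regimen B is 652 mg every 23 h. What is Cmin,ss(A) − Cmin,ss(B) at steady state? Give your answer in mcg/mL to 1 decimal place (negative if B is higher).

-3.0 mcg/mL

Regimen A: f = (1/2)^(64/25) ≈ 0.1696; Cmin,ss = (328/223)·f/(1−f) ≈ 0.300 mcg/mL.
Regimen B: f = (1/2)^(23/25) ≈ 0.5285; Cmin,ss = (652/223)·f/(1−f) ≈ 3.277 mcg/mL.
Difference ≈ 0.300 − 3.277 ≈ -2.977 mcg/mL.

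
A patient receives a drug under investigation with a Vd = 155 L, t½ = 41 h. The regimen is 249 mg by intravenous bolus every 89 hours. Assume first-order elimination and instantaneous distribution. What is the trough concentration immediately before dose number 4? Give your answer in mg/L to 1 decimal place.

f = (1/2)^(τ/t½) = (1/2)^(89/41) ≈ 0.2221.
C₀ = D/Vd = 249/155 ≈ 1.606 mg/L.
Before the 4th dose, 3 doses have been given. Superposition: Cmin = C₀·(f + f² + … + f^3).
≈ 1.606 × (0.2221 + 0.0493 + 0.0110) ≈ 1.606 × 0.2824 ≈ 0.454 mg/L.

0.5 mg/L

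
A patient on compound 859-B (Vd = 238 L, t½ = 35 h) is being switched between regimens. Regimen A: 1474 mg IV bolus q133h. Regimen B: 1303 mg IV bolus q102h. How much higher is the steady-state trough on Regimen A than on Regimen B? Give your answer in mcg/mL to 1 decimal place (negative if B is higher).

Regimen A: f = (1/2)^(133/35) ≈ 0.0718; Cmin,ss = (1474/238)·f/(1−f) ≈ 0.479 mcg/mL.
Regimen B: f = (1/2)^(102/35) ≈ 0.1327; Cmin,ss = (1303/238)·f/(1−f) ≈ 0.838 mcg/mL.
Difference ≈ 0.479 − 0.838 ≈ -0.359 mcg/mL.

-0.4 mcg/mL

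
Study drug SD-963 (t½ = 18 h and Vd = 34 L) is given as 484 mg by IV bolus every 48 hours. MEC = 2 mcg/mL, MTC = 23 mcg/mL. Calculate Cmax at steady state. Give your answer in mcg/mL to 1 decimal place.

τ/t½ = 48/18 ≈ 2.6667, so fraction remaining f = (1/2)^(48/18) ≈ 0.1575.
Accumulation ratio R = 1/(1 − f) ≈ 1/0.8425 ≈ 1.1869.
Single-dose peak C₀ = D/Vd = 484/34 ≈ 14.235 mcg/mL.
Steady-state peak Cmax,ss = C₀·R ≈ 14.235 × 1.1869 ≈ 16.896 mcg/mL.
Peak 16.9 mcg/mL vs MTC 23 mcg/mL: below toxic threshold.

16.9 mcg/mL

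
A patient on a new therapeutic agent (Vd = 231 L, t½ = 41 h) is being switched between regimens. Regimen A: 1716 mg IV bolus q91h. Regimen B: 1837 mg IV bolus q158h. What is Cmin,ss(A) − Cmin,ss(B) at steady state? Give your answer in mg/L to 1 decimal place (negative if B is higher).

1.4 mg/L

Regimen A: f = (1/2)^(91/41) ≈ 0.2147; Cmin,ss = (1716/231)·f/(1−f) ≈ 2.031 mg/L.
Regimen B: f = (1/2)^(158/41) ≈ 0.0692; Cmin,ss = (1837/231)·f/(1−f) ≈ 0.591 mg/L.
Difference ≈ 2.031 − 0.591 ≈ 1.440 mg/L.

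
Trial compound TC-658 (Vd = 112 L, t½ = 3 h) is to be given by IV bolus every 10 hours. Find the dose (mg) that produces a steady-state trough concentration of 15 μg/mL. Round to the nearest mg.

τ/t½ = 10/3 ≈ 3.3333, so f = (1/2)^(10/3) ≈ 0.099213.
Cmin,ss = (D/Vd)·f/(1−f), so D = Cmin,ss·Vd·(1−f)/f.
D = 15 × 112 × (1−f)/f ≈ 15 × 112 × 9.07932 ≈ 15253.26 mg.

15253 mg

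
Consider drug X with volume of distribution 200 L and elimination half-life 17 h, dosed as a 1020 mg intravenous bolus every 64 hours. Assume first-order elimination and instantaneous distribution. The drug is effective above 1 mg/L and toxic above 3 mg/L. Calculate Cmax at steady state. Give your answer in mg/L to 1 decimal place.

5.5 mg/L

k = ln2/t½ = ln2/17 ≈ 0.040773 h⁻¹; fraction remaining f = e^(−kτ) = e^(−0.040773×64) ≈ 0.0736.
Accumulation ratio R = 1/(1 − f) ≈ 1/0.9264 ≈ 1.0794.
Single-dose peak C₀ = D/Vd = 1020/200 ≈ 5.100 mg/L.
Cmax,ss = C₀/(1 − f) ≈ 5.100/0.9264 ≈ 5.505 mg/L.
Peak 5.5 mg/L vs MTC 3 mg/L: exceeds toxic threshold.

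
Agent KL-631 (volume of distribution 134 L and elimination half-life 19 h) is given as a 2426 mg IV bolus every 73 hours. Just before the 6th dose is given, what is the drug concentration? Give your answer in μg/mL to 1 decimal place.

f = (1/2)^(τ/t½) = (1/2)^(73/19) ≈ 0.0697.
C₀ = D/Vd = 2426/134 ≈ 18.104 μg/mL.
Before the 6th dose, 5 doses have been given. Superposition: Cmin = C₀·(f + f² + … + f^5).
≈ 18.104 × (0.0697 + 0.0049 + 0.0003 + 0.0000 + 0.0000) ≈ 18.104 × 0.0749 ≈ 1.356 μg/mL.

1.4 μg/mL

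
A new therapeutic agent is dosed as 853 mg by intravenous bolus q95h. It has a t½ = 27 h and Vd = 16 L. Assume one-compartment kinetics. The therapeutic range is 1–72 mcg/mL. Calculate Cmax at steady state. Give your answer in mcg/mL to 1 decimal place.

τ/t½ = 95/27 ≈ 3.5185, so fraction remaining f = (1/2)^(95/27) ≈ 0.0873.
Accumulation ratio R = 1/(1 − f) ≈ 1/0.9127 ≈ 1.0957.
Single-dose peak C₀ = D/Vd = 853/16 ≈ 53.312 mcg/mL.
Steady-state peak Cmax,ss = C₀·R ≈ 53.312 × 1.0957 ≈ 58.414 mcg/mL.
Peak 58.4 mcg/mL vs MTC 72 mcg/mL: below toxic threshold.

58.4 mcg/mL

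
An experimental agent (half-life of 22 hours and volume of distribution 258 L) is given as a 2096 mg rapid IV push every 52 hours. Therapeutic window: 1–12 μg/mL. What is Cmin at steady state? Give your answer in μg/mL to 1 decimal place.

τ/t½ = 52/22 ≈ 2.3636, so fraction remaining f = (1/2)^(52/22) ≈ 0.1943.
Single-dose peak C₀ = D/Vd = 2096/258 ≈ 8.124 μg/mL.
Steady-state trough Cmin,ss = C₀·f/(1−f) ≈ 8.124 × 0.1943/0.8057 ≈ 1.959 μg/mL.
Trough 2.0 μg/mL vs MEC 1 μg/mL: adequate.

2.0 μg/mL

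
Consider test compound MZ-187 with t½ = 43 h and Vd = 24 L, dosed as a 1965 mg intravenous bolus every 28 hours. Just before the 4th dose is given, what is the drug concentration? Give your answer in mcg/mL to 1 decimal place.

106.5 mcg/mL

f = (1/2)^(τ/t½) = (1/2)^(28/43) ≈ 0.6368.
C₀ = D/Vd = 1965/24 ≈ 81.875 mcg/mL.
Before the 4th dose, 3 doses have been given. Superposition: Cmin = C₀·(f + f² + … + f^3).
≈ 81.875 × (0.6368 + 0.4055 + 0.2582) ≈ 81.875 × 1.3005 ≈ 106.478 mcg/mL.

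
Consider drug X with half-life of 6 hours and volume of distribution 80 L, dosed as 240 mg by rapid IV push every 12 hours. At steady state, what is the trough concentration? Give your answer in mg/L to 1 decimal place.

τ = 12 h = 2 half-lives, so f = (1/2)^2 = 0.25.
Accumulation ratio R = 1/(1 − f) = 1/0.75 = 4/3.
Single-dose peak C₀ = D/Vd = 240/80 = 3 mg/L.
Steady-state peak Cmax,ss = C₀·R = 3 × 4/3 ≈ 4.000 mg/L.
Steady-state trough Cmin,ss = Cmax,ss·f ≈ 4.000 × 0.25 ≈ 1.000 mg/L.

1.0 mg/L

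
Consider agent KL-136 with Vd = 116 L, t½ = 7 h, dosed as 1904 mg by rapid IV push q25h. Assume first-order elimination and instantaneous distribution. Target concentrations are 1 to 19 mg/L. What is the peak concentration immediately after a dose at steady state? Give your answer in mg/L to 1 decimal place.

τ/t½ = 25/7 ≈ 3.5714, so fraction remaining f = (1/2)^(25/7) ≈ 0.0841.
At steady state, accumulation factor R = 1/(1 − e^(−kτ)) ≈ 1.0918.
Each bolus raises the concentration by D/Vd = 1904/116 ≈ 16.414 mg/L.
Cmax,ss = C₀/(1 − f) ≈ 16.414/0.9159 ≈ 17.921 mg/L.
Peak 17.9 mg/L vs MTC 19 mg/L: below toxic threshold.

17.9 mg/L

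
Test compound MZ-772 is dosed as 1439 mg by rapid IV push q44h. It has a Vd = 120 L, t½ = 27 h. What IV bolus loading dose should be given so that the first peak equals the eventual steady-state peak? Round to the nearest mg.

2126 mg

f = (1/2)^(44/27) ≈ 0.323171; accumulation ratio R = 1/(1−f) ≈ 1.47748.
Loading dose to hit Cmax,ss on first dose: D_load = D_maint·R ≈ 1439 × 1.47748 ≈ 2126.09 mg.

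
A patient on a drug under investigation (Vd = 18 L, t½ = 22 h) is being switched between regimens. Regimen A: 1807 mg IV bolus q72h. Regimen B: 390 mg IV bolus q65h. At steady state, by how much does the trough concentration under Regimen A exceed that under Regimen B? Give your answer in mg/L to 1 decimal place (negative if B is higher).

Regimen A: f = (1/2)^(72/22) ≈ 0.1035; Cmin,ss = (1807/18)·f/(1−f) ≈ 11.590 mg/L.
Regimen B: f = (1/2)^(65/22) ≈ 0.1290; Cmin,ss = (390/18)·f/(1−f) ≈ 3.209 mg/L.
Difference ≈ 11.590 − 3.209 ≈ 8.381 mg/L.

8.4 mg/L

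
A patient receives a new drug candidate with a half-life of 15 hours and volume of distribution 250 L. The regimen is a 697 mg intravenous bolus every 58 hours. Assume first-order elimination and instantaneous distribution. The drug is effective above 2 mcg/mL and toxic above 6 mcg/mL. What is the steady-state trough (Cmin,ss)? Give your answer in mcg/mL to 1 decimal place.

Over one 58-h interval, 58/15 ≈ 3.8667 half-lives elapse, leaving f ≈ 0.0686 of each dose.
Accumulation ratio R = 1/(1 − f) ≈ 1/0.9314 ≈ 1.0737.
Each bolus raises the concentration by D/Vd = 697/250 ≈ 2.788 mcg/mL.
Steady-state peak Cmax,ss = C₀·R ≈ 2.788 × 1.0737 ≈ 2.993 mcg/mL.
One interval later, Cmin,ss = Cmax,ss·e^(−kτ) ≈ 2.993 × 0.0686 ≈ 0.205 mcg/mL.
Trough 0.2 mcg/mL vs MEC 2 mcg/mL: subtherapeutic.

0.2 mcg/mL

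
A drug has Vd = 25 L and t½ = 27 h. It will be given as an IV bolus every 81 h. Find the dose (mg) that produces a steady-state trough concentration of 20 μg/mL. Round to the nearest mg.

3500 mg

τ/t½ = 81/27 ≈ 3, so f = (1/2)^(81/27) ≈ 0.125000.
Cmin,ss = (D/Vd)·f/(1−f), so D = Cmin,ss·Vd·(1−f)/f.
D = 20 × 25 × (1−f)/f ≈ 20 × 25 × 7.00000 ≈ 3500.00 mg.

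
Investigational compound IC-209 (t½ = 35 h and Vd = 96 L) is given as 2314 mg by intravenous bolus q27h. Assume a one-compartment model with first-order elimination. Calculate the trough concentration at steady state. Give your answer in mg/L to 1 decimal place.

34.1 mg/L

τ/t½ = 27/35 ≈ 0.77143, so fraction remaining f = (1/2)^(27/35) ≈ 0.5858.
Each bolus raises the concentration by D/Vd = 2314/96 ≈ 24.104 mg/L.
Steady-state trough Cmin,ss = C₀·f/(1−f) ≈ 24.104 × 0.5858/0.4142 ≈ 34.090 mg/L.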